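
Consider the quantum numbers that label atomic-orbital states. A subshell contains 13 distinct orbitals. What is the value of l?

2l+1 = 13 gives l = 6.

l = 6 (i)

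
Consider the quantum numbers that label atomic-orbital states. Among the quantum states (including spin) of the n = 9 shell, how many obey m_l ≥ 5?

Go through l = 0, …, 8 (the values permitted for n = 9).
The (l, m_l) pairs meeting m_l ≥ 5 give: l=5 → 1; l=6 → 2; l=7 → 3; l=8 → 4.
Orbitals: 1 + 2 + 3 + 4 = 10. Each orbital carries two spin states, so 10 × 2 = 20 states.

20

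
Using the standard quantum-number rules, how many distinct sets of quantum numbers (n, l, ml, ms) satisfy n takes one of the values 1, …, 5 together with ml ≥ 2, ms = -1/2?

Count contributing orbitals for each principal shell:
n=3 → 1; n=4 → 3; n=5 → 6.
Orbitals: 1 + 3 + 6 = 10. With ms fixed to -1/2 there is one state per orbital, so 10 states.

10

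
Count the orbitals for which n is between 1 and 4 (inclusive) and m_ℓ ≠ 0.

Count contributing orbitals for each principal shell:
n=2 → 2; n=3 → 6; n=4 → 12.
Total orbitals: 2 + 6 + 12 = 20.

20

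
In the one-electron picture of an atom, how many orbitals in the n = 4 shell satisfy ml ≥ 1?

6

With n = 4 the allowed l are 0, 1, …, 3.
Contributions: l=1 → 1; l=2 → 2; l=3 → 3.
Total orbitals: 1 + 2 + 3 = 6.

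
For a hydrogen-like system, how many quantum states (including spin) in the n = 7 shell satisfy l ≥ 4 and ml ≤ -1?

30

With n = 7 the allowed l are 0, 1, …, 6.
The (l, ml) pairs meeting l ≥ 4 and ml ≤ -1 give: l=4 → 4; l=5 → 5; l=6 → 6.
Orbitals: 4 + 5 + 6 = 15. Each orbital carries two spin states, so 15 × 2 = 30 states.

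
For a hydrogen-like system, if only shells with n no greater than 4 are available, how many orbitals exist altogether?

Total orbitals = 1² + 2² + 3² + 4² = 30.

30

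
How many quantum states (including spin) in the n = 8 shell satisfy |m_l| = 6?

Orbitals with |m_l| = 6, by l: l=6 → 2; l=7 → 2.
Orbitals: 2 + 2 = 4. Each orbital carries two spin states, so 4 × 2 = 8 states.

8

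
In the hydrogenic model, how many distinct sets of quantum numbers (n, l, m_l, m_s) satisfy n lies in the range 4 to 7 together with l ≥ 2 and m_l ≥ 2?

Per-shell orbital counts meeting the constraint:
n=4 → 3; n=5 → 6; n=6 → 10; n=7 → 15.
Orbitals: 3 + 6 + 10 + 15 = 34. Including both spin states (m_s = ±1/2) gives 2 × 34 = 68 states.

68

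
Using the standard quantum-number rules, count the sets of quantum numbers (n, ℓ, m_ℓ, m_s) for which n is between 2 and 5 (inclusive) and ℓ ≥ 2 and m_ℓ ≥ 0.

Work shell by shell — for each n, count the (ℓ, m_ℓ) pairs that satisfy ℓ ≥ 2 and m_ℓ ≥ 0:
n=3 → 3; n=4 → 7; n=5 → 12.
Orbitals: 3 + 7 + 12 = 22. Including both spin states (m_s = ±1/2) gives 2 × 22 = 44 states.

44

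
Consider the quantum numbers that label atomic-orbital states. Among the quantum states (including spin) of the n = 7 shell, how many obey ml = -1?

Orbitals with ml = -1, by l: l=1 → 1; l=2 → 1; l=3 → 1; l=4 → 1; l=5 → 1; l=6 → 1.
Orbitals: 1 + 1 + 1 + 1 + 1 + 1 = 6. Each orbital carries two spin states, so 6 × 2 = 12 states.

12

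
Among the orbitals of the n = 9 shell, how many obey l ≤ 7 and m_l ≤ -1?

Per l-value: l=1 → 1; l=2 → 2; l=3 → 3; l=4 → 4; l=5 → 5; l=6 → 6; l=7 → 7.
Total orbitals: 1 + 2 + 3 + 4 + 5 + 6 + 7 = 28.

28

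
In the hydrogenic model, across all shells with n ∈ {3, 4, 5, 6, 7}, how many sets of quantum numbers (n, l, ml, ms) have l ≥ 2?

Per-shell orbital counts meeting the constraint:
n=3 → 5; n=4 → 12; n=5 → 21; n=6 → 32; n=7 → 45.
Orbitals: 5 + 12 + 21 + 32 + 45 = 115. Including both spin states (ms = ±1/2) gives 2 × 115 = 230 states.

230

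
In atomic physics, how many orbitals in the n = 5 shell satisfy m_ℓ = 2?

3

Contributions: ℓ=2 → 1; ℓ=3 → 1; ℓ=4 → 1.
Total orbitals: 1 + 1 + 1 = 3.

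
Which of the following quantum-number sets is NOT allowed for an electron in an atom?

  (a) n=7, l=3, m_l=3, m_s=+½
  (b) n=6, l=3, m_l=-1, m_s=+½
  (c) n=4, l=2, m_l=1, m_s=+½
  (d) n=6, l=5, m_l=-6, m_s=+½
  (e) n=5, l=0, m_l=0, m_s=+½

(d)

(d) has |m_l| = 6 > l = 5, violating −l ≤ m_l ≤ l.
The remaining sets (a), (b), (c), (e) satisfy all four rules.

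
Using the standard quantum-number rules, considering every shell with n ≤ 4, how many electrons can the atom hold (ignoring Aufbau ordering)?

Total orbitals = 1² + 2² + 3² + 4² = 30. Doubling for spin gives 60 electrons.

60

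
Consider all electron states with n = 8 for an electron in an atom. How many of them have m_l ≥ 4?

20

For n = 8, l ranges over 0 … 7.
Per l-value: l=4 → 1; l=5 → 2; l=6 → 3; l=7 → 4.
Orbitals: 1 + 2 + 3 + 4 = 10. Each orbital carries two spin states, so 10 × 2 = 20 states.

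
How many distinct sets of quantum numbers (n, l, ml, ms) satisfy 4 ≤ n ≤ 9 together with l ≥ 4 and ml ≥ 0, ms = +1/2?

For each n in the range, tally the orbitals obeying l ≥ 4 and ml ≥ 0:
n=5 → 5; n=6 → 11; n=7 → 18; n=8 → 26; n=9 → 35.
Orbitals: 5 + 11 + 18 + 26 + 35 = 95. With ms fixed to +1/2 there is one state per orbital, so 95 states.

95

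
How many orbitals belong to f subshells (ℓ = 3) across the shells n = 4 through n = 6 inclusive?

An f subshell (ℓ = 3) exists for every n ≥ 4, so shells n = 4, 5, 6 each contribute one — 3 subshells.
Since each f subshell has 2·3+1 = 7 orbitals, the total is 3 × 7 = 21.

21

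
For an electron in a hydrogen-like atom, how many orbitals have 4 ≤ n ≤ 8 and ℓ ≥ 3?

145

Go shell by shell, enumerating (ℓ, m_ℓ) with ℓ ≥ 3:
n=4 → 7; n=5 → 16; n=6 → 27; n=7 → 40; n=8 → 55.
Total orbitals: 7 + 16 + 27 + 40 + 55 = 145.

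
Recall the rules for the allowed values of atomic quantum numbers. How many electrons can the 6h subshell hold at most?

A subshell with l = 5 has 2l+1 = 11 orbitals, each holding 2 electrons (spin ±1/2), so 11 × 2 = 22.

22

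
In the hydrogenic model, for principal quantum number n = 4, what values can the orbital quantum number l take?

0, 1, 2, 3

l is an integer with 0 ≤ l ≤ n−1, so for n = 4: l = 0, 1, 2, 3.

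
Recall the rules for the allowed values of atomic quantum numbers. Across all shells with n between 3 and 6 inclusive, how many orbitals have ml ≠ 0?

68

For each n in the range, tally the orbitals obeying ml ≠ 0:
n=3 → 6; n=4 → 12; n=5 → 20; n=6 → 30.
Total orbitals: 6 + 12 + 20 + 30 = 68.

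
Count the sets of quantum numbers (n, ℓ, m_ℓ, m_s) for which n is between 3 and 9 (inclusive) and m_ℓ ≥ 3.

112

For each n in the range, tally the orbitals obeying m_ℓ ≥ 3:
n=4 → 1; n=5 → 3; n=6 → 6; n=7 → 10; n=8 → 15; n=9 → 21.
Orbitals: 1 + 3 + 6 + 10 + 15 + 21 = 56. Including both spin states (m_s = ±1/2) gives 2 × 56 = 112 states.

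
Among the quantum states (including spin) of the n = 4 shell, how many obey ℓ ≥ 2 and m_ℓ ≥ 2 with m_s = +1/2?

Contributions: ℓ=2 → 1; ℓ=3 → 2.
Orbitals: 1 + 2 = 3. With m_s fixed to a single value there is one state per orbital, giving 3 states.

3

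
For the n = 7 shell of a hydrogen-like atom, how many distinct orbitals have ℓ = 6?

The n = 7 shell has ℓ = 0 through 6; check each.
Orbitals with ℓ = 6, by ℓ: ℓ=6 → 13.
Total orbitals: 13.

13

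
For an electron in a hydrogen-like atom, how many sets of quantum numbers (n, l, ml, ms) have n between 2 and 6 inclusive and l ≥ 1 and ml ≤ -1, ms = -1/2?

Treat each shell separately and count matching orbitals:
n=2 → 1; n=3 → 3; n=4 → 6; n=5 → 10; n=6 → 15.
Orbitals: 1 + 3 + 6 + 10 + 15 = 35. With ms fixed to -1/2 there is one state per orbital, so 35 states.

35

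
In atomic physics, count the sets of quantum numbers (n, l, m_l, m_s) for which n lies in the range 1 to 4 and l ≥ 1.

Treat each shell separately and count matching orbitals:
n=2 → 3; n=3 → 8; n=4 → 15.
Orbitals: 3 + 8 + 15 = 26. Including both spin states (m_s = ±1/2) gives 2 × 26 = 52 states.

52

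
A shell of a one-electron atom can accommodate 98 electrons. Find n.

n = 7

2n² = 98 ⇒ n² = 49 ⇒ n = 7.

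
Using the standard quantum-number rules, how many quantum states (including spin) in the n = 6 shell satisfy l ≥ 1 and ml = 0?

10

Go through l = 0, …, 5 (the values permitted for n = 6).
Contributions: l=1 → 1; l=2 → 1; l=3 → 1; l=4 → 1; l=5 → 1.
Orbitals: 1 + 1 + 1 + 1 + 1 = 5. Each orbital carries two spin states, so 5 × 2 = 10 states.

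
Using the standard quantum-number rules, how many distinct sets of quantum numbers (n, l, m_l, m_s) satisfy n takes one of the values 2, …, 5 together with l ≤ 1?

Count contributing orbitals for each principal shell:
n=2 → 4; n=3 → 4; n=4 → 4; n=5 → 4.
Orbitals: 4 + 4 + 4 + 4 = 16. Including both spin states (m_s = ±1/2) gives 2 × 16 = 32 states.

32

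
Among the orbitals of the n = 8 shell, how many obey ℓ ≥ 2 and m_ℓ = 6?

Go through ℓ = 0, …, 7 (the values permitted for n = 8).
Contributions: ℓ=6 → 1; ℓ=7 → 1.
Total orbitals: 1 + 1 = 2.

2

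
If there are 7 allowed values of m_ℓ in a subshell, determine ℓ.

ℓ = 3

m_ℓ ranges over 2ℓ+1 integers, so 2ℓ+1 = 7 ⇒ ℓ = 3.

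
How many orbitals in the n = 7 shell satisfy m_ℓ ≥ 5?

3

Per ℓ-value: ℓ=5 → 1; ℓ=6 → 2.
Total orbitals: 1 + 2 = 3.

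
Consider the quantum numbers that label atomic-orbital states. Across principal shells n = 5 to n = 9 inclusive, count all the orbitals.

255

Shell n has n² orbitals: 5²=25 + 6²=36 + 7²=49 + 8²=64 + 9²=81 = 255 orbitals.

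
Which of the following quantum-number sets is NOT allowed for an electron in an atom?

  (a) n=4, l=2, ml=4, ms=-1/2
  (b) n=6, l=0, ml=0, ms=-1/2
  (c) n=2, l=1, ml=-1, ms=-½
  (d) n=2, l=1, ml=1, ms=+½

(a) has |ml| = 4 > l = 2, violating −l ≤ ml ≤ l.
The remaining sets (b), (c), (d) satisfy all four rules.

(a)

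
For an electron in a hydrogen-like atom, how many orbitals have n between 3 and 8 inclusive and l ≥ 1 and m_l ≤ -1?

Per-shell orbital counts meeting the constraint:
n=3 → 3; n=4 → 6; n=5 → 10; n=6 → 15; n=7 → 21; n=8 → 28.
Total orbitals: 3 + 6 + 10 + 15 + 21 + 28 = 83.

83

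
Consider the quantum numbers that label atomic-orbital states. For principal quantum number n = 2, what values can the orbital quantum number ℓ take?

ℓ is an integer with 0 ≤ ℓ ≤ n−1, so for n = 2: ℓ = 0, 1.

0, 1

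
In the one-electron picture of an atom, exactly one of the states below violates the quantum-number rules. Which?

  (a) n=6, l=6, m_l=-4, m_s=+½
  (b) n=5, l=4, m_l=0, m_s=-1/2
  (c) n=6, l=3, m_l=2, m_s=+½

(a) has l = 6 ≥ n = 6, violating 0 ≤ l ≤ n−1.
The remaining sets (b), (c) satisfy all four rules.

(a)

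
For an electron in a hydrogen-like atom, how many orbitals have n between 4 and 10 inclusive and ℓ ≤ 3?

112

Treat each shell separately and count matching orbitals:
n=4 → 16; n=5 → 16; n=6 → 16; n=7 → 16; n=8 → 16; n=9 → 16; n=10 → 16.
Total orbitals: 16 + 16 + 16 + 16 + 16 + 16 + 16 = 112.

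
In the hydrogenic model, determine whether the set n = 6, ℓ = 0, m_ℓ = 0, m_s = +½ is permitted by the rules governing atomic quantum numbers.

n = 6 is a positive integer. ℓ = 0 satisfies 0 ≤ ℓ ≤ n−1 = 5. m_ℓ = 0 lies in the range −ℓ … +ℓ (here 0). m_s = +1/2 is one of ±1/2.
All four constraints are satisfied.

Valid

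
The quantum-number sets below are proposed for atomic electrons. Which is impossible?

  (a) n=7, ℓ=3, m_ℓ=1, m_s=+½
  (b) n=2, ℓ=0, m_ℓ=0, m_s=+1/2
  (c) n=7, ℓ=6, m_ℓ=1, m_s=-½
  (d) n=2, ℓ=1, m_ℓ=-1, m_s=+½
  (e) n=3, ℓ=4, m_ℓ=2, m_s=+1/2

(e)

(e) has ℓ = 4 ≥ n = 3, violating 0 ≤ ℓ ≤ n−1.
The remaining sets (a), (b), (c), (d) satisfy all four rules.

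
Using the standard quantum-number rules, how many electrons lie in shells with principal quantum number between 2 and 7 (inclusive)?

Shell n has n² orbitals: 2²=4 + 3²=9 + 4²=16 + 5²=25 + 6²=36 + 7²=49 = 139 orbitals.
Two spin states per orbital: 2 × 139 = 278 electrons.

278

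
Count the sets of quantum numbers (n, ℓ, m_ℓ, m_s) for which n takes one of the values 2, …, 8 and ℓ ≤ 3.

186

For each n in the range, tally the orbitals obeying ℓ ≤ 3:
n=2 → 4; n=3 → 9; n=4 → 16; n=5 → 16; n=6 → 16; n=7 → 16; n=8 → 16.
Orbitals: 4 + 9 + 16 + 16 + 16 + 16 + 16 = 93. Including both spin states (m_s = ±1/2) gives 2 × 93 = 186 states.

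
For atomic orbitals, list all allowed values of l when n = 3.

l is an integer with 0 ≤ l ≤ n−1, so for n = 3: l = 0, 1, 2.

0, 1, 2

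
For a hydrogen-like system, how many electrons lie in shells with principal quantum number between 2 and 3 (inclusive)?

Shell n has n² orbitals: 2²=4 + 3²=9 = 13 orbitals.
Two spin states per orbital: 2 × 13 = 26 electrons.

26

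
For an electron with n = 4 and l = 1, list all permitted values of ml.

-1, 0, 1

ml takes every integer from −l to +l. With l = 1 that gives the 3 values -1, 0, 1.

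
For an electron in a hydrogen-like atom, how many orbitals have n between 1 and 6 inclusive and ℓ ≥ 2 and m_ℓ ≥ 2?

20

Per-shell orbital counts meeting the constraint:
n=3 → 1; n=4 → 3; n=5 → 6; n=6 → 10.
Total orbitals: 1 + 3 + 6 + 10 = 20.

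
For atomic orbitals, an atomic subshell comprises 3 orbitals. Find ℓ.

2ℓ+1 = 3 gives ℓ = 1.

ℓ = 1 (p)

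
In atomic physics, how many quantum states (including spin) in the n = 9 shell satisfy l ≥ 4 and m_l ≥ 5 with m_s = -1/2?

10

The (l, m_l) pairs meeting l ≥ 4 and m_l ≥ 5 give: l=5 → 1; l=6 → 2; l=7 → 3; l=8 → 4.
Orbitals: 1 + 2 + 3 + 4 = 10. With m_s fixed to a single value there is one state per orbital, giving 10 states.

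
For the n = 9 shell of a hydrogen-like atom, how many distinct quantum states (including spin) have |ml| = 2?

Contributions: l=2 → 2; l=3 → 2; l=4 → 2; l=5 → 2; l=6 → 2; l=7 → 2; l=8 → 2.
Orbitals: 2 + 2 + 2 + 2 + 2 + 2 + 2 = 14. Each orbital carries two spin states, so 14 × 2 = 28 states.

28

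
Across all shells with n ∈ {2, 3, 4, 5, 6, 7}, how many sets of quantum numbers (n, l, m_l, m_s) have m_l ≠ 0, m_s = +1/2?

For each n in the range, tally the orbitals obeying m_l ≠ 0:
n=2 → 2; n=3 → 6; n=4 → 12; n=5 → 20; n=6 → 30; n=7 → 42.
Orbitals: 2 + 6 + 12 + 20 + 30 + 42 = 112. With m_s fixed to +1/2 there is one state per orbital, so 112 states.

112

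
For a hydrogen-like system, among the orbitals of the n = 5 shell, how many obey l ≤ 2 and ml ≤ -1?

3

With n = 5 the allowed l are 0, 1, …, 4.
The (l, ml) pairs meeting l ≤ 2 and ml ≤ -1 give: l=1 → 1; l=2 → 2.
Total orbitals: 1 + 2 = 3.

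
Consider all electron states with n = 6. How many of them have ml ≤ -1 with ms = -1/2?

15

The (l, ml) pairs meeting ml ≤ -1 give: l=1 → 1; l=2 → 2; l=3 → 3; l=4 → 4; l=5 → 5.
Orbitals: 1 + 2 + 3 + 4 + 5 = 15. With ms fixed to a single value there is one state per orbital, giving 15 states.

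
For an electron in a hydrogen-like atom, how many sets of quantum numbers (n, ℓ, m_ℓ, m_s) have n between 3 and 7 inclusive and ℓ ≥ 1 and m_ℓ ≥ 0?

150

Work shell by shell — for each n, count the (ℓ, m_ℓ) pairs that satisfy ℓ ≥ 1 and m_ℓ ≥ 0:
n=3 → 5; n=4 → 9; n=5 → 14; n=6 → 20; n=7 → 27.
Orbitals: 5 + 9 + 14 + 20 + 27 = 75. Including both spin states (m_s = ±1/2) gives 2 × 75 = 150 states.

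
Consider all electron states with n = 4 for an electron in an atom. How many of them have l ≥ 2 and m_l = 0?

4

The n = 4 shell has l = 0 through 3; check each.
Per l-value: l=2 → 1; l=3 → 1.
Orbitals: 1 + 1 = 2. Each orbital carries two spin states, so 2 × 2 = 4 states.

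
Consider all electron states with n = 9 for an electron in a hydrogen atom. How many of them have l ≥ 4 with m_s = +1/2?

Go through l = 0, …, 8 (the values permitted for n = 9).
The (l, m_l) pairs meeting l ≥ 4 give: l=4 → 9; l=5 → 11; l=6 → 13; l=7 → 15; l=8 → 17.
Orbitals: 9 + 11 + 13 + 15 + 17 = 65. With m_s fixed to a single value there is one state per orbital, giving 65 states.

65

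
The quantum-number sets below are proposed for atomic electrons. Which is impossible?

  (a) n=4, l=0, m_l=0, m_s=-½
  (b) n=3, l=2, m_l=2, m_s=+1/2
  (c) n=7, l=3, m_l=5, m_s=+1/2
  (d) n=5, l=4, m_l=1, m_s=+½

(c)

(c) has |m_l| = 5 > l = 3, violating −l ≤ m_l ≤ l.
The remaining sets (a), (b), (d) satisfy all four rules.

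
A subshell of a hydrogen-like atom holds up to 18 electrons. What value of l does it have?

2(2l+1) = 18 ⇒ 2l+1 = 9 ⇒ l = 4.

l = 4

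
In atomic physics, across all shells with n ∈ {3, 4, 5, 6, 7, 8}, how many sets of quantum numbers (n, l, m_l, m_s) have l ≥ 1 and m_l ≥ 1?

166

Count contributing orbitals for each principal shell:
n=3 → 3; n=4 → 6; n=5 → 10; n=6 → 15; n=7 → 21; n=8 → 28.
Orbitals: 3 + 6 + 10 + 15 + 21 + 28 = 83. Including both spin states (m_s = ±1/2) gives 2 × 83 = 166 states.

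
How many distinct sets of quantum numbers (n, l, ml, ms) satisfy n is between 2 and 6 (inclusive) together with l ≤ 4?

Treat each shell separately and count matching orbitals:
n=2 → 4; n=3 → 9; n=4 → 16; n=5 → 25; n=6 → 25.
Orbitals: 4 + 9 + 16 + 25 + 25 = 79. Including both spin states (ms = ±1/2) gives 2 × 79 = 158 states.

158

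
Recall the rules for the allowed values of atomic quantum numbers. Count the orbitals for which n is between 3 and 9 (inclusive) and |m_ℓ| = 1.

For each n in the range, tally the orbitals obeying |m_ℓ| = 1:
n=3 → 4; n=4 → 6; n=5 → 8; n=6 → 10; n=7 → 12; n=8 → 14; n=9 → 16.
Total orbitals: 4 + 6 + 8 + 10 + 12 + 14 + 16 = 70.

70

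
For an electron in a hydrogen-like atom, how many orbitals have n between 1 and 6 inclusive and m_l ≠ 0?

Count contributing orbitals for each principal shell:
n=2 → 2; n=3 → 6; n=4 → 12; n=5 → 20; n=6 → 30.
Total orbitals: 2 + 6 + 12 + 20 + 30 = 70.

70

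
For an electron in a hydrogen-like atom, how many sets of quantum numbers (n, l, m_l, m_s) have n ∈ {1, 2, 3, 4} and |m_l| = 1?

Treat each shell separately and count matching orbitals:
n=2 → 2; n=3 → 4; n=4 → 6.
Orbitals: 2 + 4 + 6 = 12. Including both spin states (m_s = ±1/2) gives 2 × 12 = 24 states.

24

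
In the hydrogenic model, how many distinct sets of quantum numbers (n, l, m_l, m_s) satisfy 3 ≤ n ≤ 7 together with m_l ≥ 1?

110

Work shell by shell — for each n, count the (l, m_l) pairs that satisfy m_l ≥ 1:
n=3 → 3; n=4 → 6; n=5 → 10; n=6 → 15; n=7 → 21.
Orbitals: 3 + 6 + 10 + 15 + 21 = 55. Including both spin states (m_s = ±1/2) gives 2 × 55 = 110 states.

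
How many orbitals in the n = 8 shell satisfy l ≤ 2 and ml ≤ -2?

For n = 8, l ranges over 0 … 7.
Contributions: l=2 → 1.
Total orbitals: 1.

1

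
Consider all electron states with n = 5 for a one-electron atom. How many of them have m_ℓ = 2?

Go through ℓ = 0, …, 4 (the values permitted for n = 5).
Contributions: ℓ=2 → 1; ℓ=3 → 1; ℓ=4 → 1.
Orbitals: 1 + 1 + 1 = 3. Each orbital carries two spin states, so 3 × 2 = 6 states.

6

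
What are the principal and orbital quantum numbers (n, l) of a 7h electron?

The leading integer gives n = 7; the letter 'h' means l = 5.

n = 7, l = 5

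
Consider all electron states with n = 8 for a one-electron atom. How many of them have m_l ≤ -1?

Orbitals with m_l ≤ -1, by l: l=1 → 1; l=2 → 2; l=3 → 3; l=4 → 4; l=5 → 5; l=6 → 6; l=7 → 7.
Orbitals: 1 + 2 + 3 + 4 + 5 + 6 + 7 = 28. Each orbital carries two spin states, so 28 × 2 = 56 states.

56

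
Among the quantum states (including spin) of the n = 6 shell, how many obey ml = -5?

Go through l = 0, …, 5 (the values permitted for n = 6).
Per l-value: l=5 → 1.
Orbitals: 1. Each orbital carries two spin states, so 1 × 2 = 2 states.

2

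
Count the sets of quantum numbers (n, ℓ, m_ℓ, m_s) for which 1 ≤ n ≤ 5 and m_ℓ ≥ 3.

Go shell by shell, enumerating (ℓ, m_ℓ) with m_ℓ ≥ 3:
n=4 → 1; n=5 → 3.
Orbitals: 1 + 3 = 4. Including both spin states (m_s = ±1/2) gives 2 × 4 = 8 states.

8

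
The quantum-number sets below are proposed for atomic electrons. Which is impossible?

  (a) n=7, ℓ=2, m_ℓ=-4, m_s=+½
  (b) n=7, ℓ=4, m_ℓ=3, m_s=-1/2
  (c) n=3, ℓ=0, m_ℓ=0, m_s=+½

(a) has |m_ℓ| = 4 > ℓ = 2, violating −ℓ ≤ m_ℓ ≤ ℓ.
The remaining sets (b), (c) satisfy all four rules.

(a)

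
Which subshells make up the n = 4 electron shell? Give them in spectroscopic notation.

For n = 4, l runs from 0 to 3. In spectroscopic notation l = 0,1,2,… ↔ s,p,d,f,g,h,i, so the subshells are 4s, 4p, 4d, 4f.

4s, 4p, 4d, 4f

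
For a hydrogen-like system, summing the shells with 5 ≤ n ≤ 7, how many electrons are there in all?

220

Shell n has n² orbitals: 5²=25 + 6²=36 + 7²=49 = 110 orbitals.
Two spin states per orbital: 2 × 110 = 220 electrons.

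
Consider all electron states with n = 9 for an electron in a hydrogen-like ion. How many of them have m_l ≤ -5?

With n = 9 the allowed l are 0, 1, …, 8.
The (l, m_l) pairs meeting m_l ≤ -5 give: l=5 → 1; l=6 → 2; l=7 → 3; l=8 → 4.
Orbitals: 1 + 2 + 3 + 4 = 10. Each orbital carries two spin states, so 10 × 2 = 20 states.

20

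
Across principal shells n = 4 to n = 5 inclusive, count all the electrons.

Shell n has n² orbitals: 4²=16 + 5²=25 = 41 orbitals.
Two spin states per orbital: 2 × 41 = 82 electrons.

82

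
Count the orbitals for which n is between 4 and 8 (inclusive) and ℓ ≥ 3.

145

Work shell by shell — for each n, count the (ℓ, m_ℓ) pairs that satisfy ℓ ≥ 3:
n=4 → 7; n=5 → 16; n=6 → 27; n=7 → 40; n=8 → 55.
Total orbitals: 7 + 16 + 27 + 40 + 55 = 145.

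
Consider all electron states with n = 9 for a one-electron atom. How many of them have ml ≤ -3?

For n = 9, l ranges over 0 … 8.
Orbitals with ml ≤ -3, by l: l=3 → 1; l=4 → 2; l=5 → 3; l=6 → 4; l=7 → 5; l=8 → 6.
Orbitals: 1 + 2 + 3 + 4 + 5 + 6 = 21. Each orbital carries two spin states, so 21 × 2 = 42 states.

42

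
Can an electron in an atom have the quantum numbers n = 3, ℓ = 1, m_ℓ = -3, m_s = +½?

The magnetic quantum number must satisfy −ℓ ≤ m_ℓ ≤ ℓ. With ℓ = 1, m_ℓ can only be -1, 0, 1, so m_ℓ = -3 is forbidden.

Not allowed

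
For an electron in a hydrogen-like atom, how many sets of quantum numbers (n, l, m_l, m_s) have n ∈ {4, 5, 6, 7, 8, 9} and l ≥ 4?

Treat each shell separately and count matching orbitals:
n=5 → 9; n=6 → 20; n=7 → 33; n=8 → 48; n=9 → 65.
Orbitals: 9 + 20 + 33 + 48 + 65 = 175. Including both spin states (m_s = ±1/2) gives 2 × 175 = 350 states.

350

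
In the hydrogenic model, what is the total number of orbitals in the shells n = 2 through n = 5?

54

Shell n has n² orbitals: 2²=4 + 3²=9 + 4²=16 + 5²=25 = 54 orbitals.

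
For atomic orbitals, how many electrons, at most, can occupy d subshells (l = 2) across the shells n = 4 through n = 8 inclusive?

A d subshell (l = 2) exists for every n ≥ 3, so shells n = 4, 5, 6, 7, 8 each contribute one — 5 subshells.
Since each d subshell holds 2(2·2+1) = 10 electrons, the total is 5 × 10 = 50.

50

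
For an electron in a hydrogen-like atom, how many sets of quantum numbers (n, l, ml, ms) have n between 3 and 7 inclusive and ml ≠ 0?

220

Treat each shell separately and count matching orbitals:
n=3 → 6; n=4 → 12; n=5 → 20; n=6 → 30; n=7 → 42.
Orbitals: 6 + 12 + 20 + 30 + 42 = 110. Including both spin states (ms = ±1/2) gives 2 × 110 = 220 states.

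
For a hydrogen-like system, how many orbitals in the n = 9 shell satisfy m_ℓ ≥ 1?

36

Contributions: ℓ=1 → 1; ℓ=2 → 2; ℓ=3 → 3; ℓ=4 → 4; ℓ=5 → 5; ℓ=6 → 6; ℓ=7 → 7; ℓ=8 → 8.
Total orbitals: 1 + 2 + 3 + 4 + 5 + 6 + 7 + 8 = 36.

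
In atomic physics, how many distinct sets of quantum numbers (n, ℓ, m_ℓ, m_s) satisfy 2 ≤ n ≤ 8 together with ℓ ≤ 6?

Go shell by shell, enumerating (ℓ, m_ℓ) with ℓ ≤ 6:
n=2 → 4; n=3 → 9; n=4 → 16; n=5 → 25; n=6 → 36; n=7 → 49; n=8 → 49.
Orbitals: 4 + 9 + 16 + 25 + 36 + 49 + 49 = 188. Including both spin states (m_s = ±1/2) gives 2 × 188 = 376 states.

376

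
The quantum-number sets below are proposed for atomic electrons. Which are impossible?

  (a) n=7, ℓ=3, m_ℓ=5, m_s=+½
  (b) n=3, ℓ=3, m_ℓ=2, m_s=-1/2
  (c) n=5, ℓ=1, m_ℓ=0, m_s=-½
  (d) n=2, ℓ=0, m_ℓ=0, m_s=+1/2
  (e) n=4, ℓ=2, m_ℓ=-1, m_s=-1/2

(a) has |m_ℓ| = 5 > ℓ = 3, violating −ℓ ≤ m_ℓ ≤ ℓ.
(b) has ℓ = 3 ≥ n = 3, violating 0 ≤ ℓ ≤ n−1.
The remaining sets (c), (d), (e) satisfy all four rules.

(a) and (b)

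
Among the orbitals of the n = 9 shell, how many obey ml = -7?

2

With n = 9 the allowed l are 0, 1, …, 8.
The (l, ml) pairs meeting ml = -7 give: l=7 → 1; l=8 → 1.
Total orbitals: 1 + 1 = 2.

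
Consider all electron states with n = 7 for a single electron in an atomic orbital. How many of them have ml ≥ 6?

For n = 7, l ranges over 0 … 6.
Per l-value: l=6 → 1.
Orbitals: 1. Each orbital carries two spin states, so 1 × 2 = 2 states.

2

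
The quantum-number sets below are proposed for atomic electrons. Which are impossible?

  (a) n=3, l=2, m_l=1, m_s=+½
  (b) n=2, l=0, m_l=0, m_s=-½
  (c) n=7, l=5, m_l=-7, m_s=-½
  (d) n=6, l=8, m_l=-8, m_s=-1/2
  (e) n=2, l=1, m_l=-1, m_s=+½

(c) has |m_l| = 7 > l = 5, violating −l ≤ m_l ≤ l.
(d) has l = 8 ≥ n = 6, violating 0 ≤ l ≤ n−1.
The remaining sets (a), (b), (e) satisfy all four rules.

(c) and (d)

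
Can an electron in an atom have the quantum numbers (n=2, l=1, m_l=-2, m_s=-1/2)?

Not allowed

The magnetic quantum number must satisfy −l ≤ m_l ≤ l. With l = 1, m_l can only be -1, 0, 1, so m_l = -2 is forbidden.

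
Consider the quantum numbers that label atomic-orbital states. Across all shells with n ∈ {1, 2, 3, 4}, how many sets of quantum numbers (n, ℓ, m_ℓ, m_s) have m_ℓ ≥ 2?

Per-shell orbital counts meeting the constraint:
n=3 → 1; n=4 → 3.
Orbitals: 1 + 3 = 4. Including both spin states (m_s = ±1/2) gives 2 × 4 = 8 states.

8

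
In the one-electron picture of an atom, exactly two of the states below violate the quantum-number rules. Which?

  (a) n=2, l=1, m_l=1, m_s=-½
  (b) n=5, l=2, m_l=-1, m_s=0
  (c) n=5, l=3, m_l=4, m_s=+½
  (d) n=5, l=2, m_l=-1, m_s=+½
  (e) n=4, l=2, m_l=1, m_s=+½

(b) has m_s = 0, but an electron's spin must be ±1/2.
(c) has |m_l| = 4 > l = 3, violating −l ≤ m_l ≤ l.
The remaining sets (a), (d), (e) satisfy all four rules.

(b) and (c)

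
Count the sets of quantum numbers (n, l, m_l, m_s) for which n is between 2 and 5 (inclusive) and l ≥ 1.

Treat each shell separately and count matching orbitals:
n=2 → 3; n=3 → 8; n=4 → 15; n=5 → 24.
Orbitals: 3 + 8 + 15 + 24 = 50. Including both spin states (m_s = ±1/2) gives 2 × 50 = 100 states.

100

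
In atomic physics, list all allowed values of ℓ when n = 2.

0, 1

ℓ is an integer with 0 ≤ ℓ ≤ n−1, so for n = 2: ℓ = 0, 1.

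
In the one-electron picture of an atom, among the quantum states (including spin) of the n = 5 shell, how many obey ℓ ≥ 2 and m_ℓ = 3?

For n = 5, ℓ ranges over 0 … 4.
The (ℓ, m_ℓ) pairs meeting ℓ ≥ 2 and m_ℓ = 3 give: ℓ=3 → 1; ℓ=4 → 1.
Orbitals: 1 + 1 = 2. Each orbital carries two spin states, so 2 × 2 = 4 states.

4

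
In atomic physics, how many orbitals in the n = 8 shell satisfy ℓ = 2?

Go through ℓ = 0, …, 7 (the values permitted for n = 8).
Orbitals with ℓ = 2, by ℓ: ℓ=2 → 5.
Total orbitals: 5.

5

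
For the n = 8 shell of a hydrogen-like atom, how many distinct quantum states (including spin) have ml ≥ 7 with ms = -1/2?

The n = 8 shell has l = 0 through 7; check each.
The (l, ml) pairs meeting ml ≥ 7 give: l=7 → 1.
Orbitals: 1. With ms fixed to a single value there is one state per orbital, giving 1 state.

1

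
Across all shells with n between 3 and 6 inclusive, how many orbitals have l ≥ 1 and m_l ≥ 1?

34

Per-shell orbital counts meeting the constraint:
n=3 → 3; n=4 → 6; n=5 → 10; n=6 → 15.
Total orbitals: 3 + 6 + 10 + 15 = 34.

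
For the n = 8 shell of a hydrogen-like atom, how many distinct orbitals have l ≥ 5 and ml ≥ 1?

For n = 8, l ranges over 0 … 7.
Orbitals with l ≥ 5 and ml ≥ 1, by l: l=5 → 5; l=6 → 6; l=7 → 7.
Total orbitals: 5 + 6 + 7 = 18.

18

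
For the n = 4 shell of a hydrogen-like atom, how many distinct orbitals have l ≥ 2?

12

The n = 4 shell has l = 0 through 3; check each.
Orbitals with l ≥ 2, by l: l=2 → 5; l=3 → 7.
Total orbitals: 5 + 7 = 12.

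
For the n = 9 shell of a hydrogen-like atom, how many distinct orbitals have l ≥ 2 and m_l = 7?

Per l-value: l=7 → 1; l=8 → 1.
Total orbitals: 1 + 1 = 2.

2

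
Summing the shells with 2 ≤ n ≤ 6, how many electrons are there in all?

Shell n has n² orbitals: 2²=4 + 3²=9 + 4²=16 + 5²=25 + 6²=36 = 90 orbitals.
Two spin states per orbital: 2 × 90 = 180 electrons.

180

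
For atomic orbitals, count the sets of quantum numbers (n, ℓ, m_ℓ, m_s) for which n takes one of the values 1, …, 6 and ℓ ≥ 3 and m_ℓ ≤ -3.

20

For each n in the range, tally the orbitals obeying ℓ ≥ 3 and m_ℓ ≤ -3:
n=4 → 1; n=5 → 3; n=6 → 6.
Orbitals: 1 + 3 + 6 = 10. Including both spin states (m_s = ±1/2) gives 2 × 10 = 20 states.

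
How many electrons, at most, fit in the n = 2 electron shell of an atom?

A shell holds 2n² electrons: 2 × 2² = 2 × 4 = 8.

8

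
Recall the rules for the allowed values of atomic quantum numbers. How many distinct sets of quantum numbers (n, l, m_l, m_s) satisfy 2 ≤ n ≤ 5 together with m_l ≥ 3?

8

Count contributing orbitals for each principal shell:
n=4 → 1; n=5 → 3.
Orbitals: 1 + 3 = 4. Including both spin states (m_s = ±1/2) gives 2 × 4 = 8 states.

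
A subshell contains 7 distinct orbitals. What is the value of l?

l = 3

2l+1 = 7 gives l = 3.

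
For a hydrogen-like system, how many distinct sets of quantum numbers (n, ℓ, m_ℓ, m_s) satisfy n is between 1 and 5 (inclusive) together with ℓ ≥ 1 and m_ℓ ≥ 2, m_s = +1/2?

10

Count contributing orbitals for each principal shell:
n=3 → 1; n=4 → 3; n=5 → 6.
Orbitals: 1 + 3 + 6 = 10. With m_s fixed to +1/2 there is one state per orbital, so 10 states.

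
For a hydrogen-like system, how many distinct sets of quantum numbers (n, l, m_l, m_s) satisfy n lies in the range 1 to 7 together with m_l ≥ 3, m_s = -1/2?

20

Per-shell orbital counts meeting the constraint:
n=4 → 1; n=5 → 3; n=6 → 6; n=7 → 10.
Orbitals: 1 + 3 + 6 + 10 = 20. With m_s fixed to -1/2 there is one state per orbital, so 20 states.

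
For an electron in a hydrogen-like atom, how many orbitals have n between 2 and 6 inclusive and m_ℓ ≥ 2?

20

Treat each shell separately and count matching orbitals:
n=3 → 1; n=4 → 3; n=5 → 6; n=6 → 10.
Total orbitals: 1 + 3 + 6 + 10 = 20.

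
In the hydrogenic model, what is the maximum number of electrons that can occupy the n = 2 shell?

A shell holds 2n² electrons: 2 × 2² = 2 × 4 = 8.

8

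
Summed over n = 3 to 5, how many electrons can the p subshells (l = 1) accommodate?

18

A p subshell (l = 1) exists for every n ≥ 2, so shells n = 3, 4, 5 each contribute one — 3 subshells.
Since each p subshell holds 2(2·1+1) = 6 electrons, the total is 3 × 6 = 18.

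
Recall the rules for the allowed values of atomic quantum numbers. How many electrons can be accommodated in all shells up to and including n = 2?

10

Total orbitals = 1² + 2² = 5. Doubling for spin gives 10 electrons.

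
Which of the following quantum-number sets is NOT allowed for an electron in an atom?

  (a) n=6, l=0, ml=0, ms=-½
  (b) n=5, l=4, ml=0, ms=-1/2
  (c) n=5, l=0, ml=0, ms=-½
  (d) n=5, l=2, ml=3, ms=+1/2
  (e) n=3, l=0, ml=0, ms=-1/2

(d)

(d) has |ml| = 3 > l = 2, violating −l ≤ ml ≤ l.
The remaining sets (a), (b), (c), (e) satisfy all four rules.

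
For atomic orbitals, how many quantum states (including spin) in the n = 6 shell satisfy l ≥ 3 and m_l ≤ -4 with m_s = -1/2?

Go through l = 0, …, 5 (the values permitted for n = 6).
The (l, m_l) pairs meeting l ≥ 3 and m_l ≤ -4 give: l=4 → 1; l=5 → 2.
Orbitals: 1 + 2 = 3. With m_s fixed to a single value there is one state per orbital, giving 3 states.

3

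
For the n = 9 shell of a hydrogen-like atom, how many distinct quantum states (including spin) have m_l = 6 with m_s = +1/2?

3

Orbitals with m_l = 6, by l: l=6 → 1; l=7 → 1; l=8 → 1.
Orbitals: 1 + 1 + 1 = 3. With m_s fixed to a single value there is one state per orbital, giving 3 states.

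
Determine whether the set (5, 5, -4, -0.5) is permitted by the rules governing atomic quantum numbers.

The orbital quantum number must satisfy 0 ≤ ℓ ≤ n−1. With n = 5 the allowed ℓ values are 0, 1, 2, 3, 4, so ℓ = 5 is out of range.

No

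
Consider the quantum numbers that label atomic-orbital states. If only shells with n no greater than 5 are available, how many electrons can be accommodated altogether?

110

Total orbitals = 1² + 2² + 3² + 4² + 5² = 55. Doubling for spin gives 110 electrons.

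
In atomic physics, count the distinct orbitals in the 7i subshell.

A subshell has 2ℓ+1 orbitals; with ℓ = 6, that's 13.

13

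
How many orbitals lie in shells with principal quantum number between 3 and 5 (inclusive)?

Shell n has n² orbitals: 3²=9 + 4²=16 + 5²=25 = 50 orbitals.

50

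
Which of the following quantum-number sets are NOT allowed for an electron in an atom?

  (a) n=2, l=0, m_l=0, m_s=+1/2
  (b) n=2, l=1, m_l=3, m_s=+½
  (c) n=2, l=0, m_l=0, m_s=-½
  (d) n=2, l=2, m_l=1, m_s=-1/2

(b) and (d)

(b) has |m_l| = 3 > l = 1, violating −l ≤ m_l ≤ l.
(d) has l = 2 ≥ n = 2, violating 0 ≤ l ≤ n−1.
The remaining sets (a), (c) satisfy all four rules.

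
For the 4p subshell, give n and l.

The leading integer gives n = 4; the letter 'p' means l = 1.

n = 4, l = 1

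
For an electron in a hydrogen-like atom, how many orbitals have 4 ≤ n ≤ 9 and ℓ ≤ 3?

Treat each shell separately and count matching orbitals:
n=4 → 16; n=5 → 16; n=6 → 16; n=7 → 16; n=8 → 16; n=9 → 16.
Total orbitals: 16 + 16 + 16 + 16 + 16 + 16 = 96.

96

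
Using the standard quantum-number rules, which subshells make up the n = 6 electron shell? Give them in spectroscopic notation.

6s, 6p, 6d, 6f, 6g, 6h

For n = 6, l runs from 0 to 5. In spectroscopic notation l = 0,1,2,… ↔ s,p,d,f,g,h,i, so the subshells are 6s, 6p, 6d, 6f, 6g, 6h.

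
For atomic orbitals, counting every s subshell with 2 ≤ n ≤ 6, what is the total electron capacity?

An s subshell (l = 0) exists for every n ≥ 1, so shells n = 2, 3, 4, 5, 6 each contribute one — 5 subshells.
Since each s subshell holds 2(2·0+1) = 2 electrons, the total is 5 × 2 = 10.

10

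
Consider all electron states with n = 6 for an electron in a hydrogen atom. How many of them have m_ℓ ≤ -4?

6

For n = 6, ℓ ranges over 0 … 5.
Per ℓ-value: ℓ=4 → 1; ℓ=5 → 2.
Orbitals: 1 + 2 = 3. Each orbital carries two spin states, so 3 × 2 = 6 states.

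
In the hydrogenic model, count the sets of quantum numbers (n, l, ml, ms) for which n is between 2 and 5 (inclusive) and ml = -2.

12

For each n in the range, tally the orbitals obeying ml = -2:
n=3 → 1; n=4 → 2; n=5 → 3.
Orbitals: 1 + 2 + 3 = 6. Including both spin states (ms = ±1/2) gives 2 × 6 = 12 states.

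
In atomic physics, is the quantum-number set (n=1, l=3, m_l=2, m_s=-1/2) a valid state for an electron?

The orbital quantum number must satisfy 0 ≤ l ≤ n−1. With n = 1 the allowed l values are 0, so l = 3 is out of range.

Invalid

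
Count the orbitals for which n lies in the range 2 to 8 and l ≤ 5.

162

Per-shell orbital counts meeting the constraint:
n=2 → 4; n=3 → 9; n=4 → 16; n=5 → 25; n=6 → 36; n=7 → 36; n=8 → 36.
Total orbitals: 4 + 9 + 16 + 25 + 36 + 36 + 36 = 162.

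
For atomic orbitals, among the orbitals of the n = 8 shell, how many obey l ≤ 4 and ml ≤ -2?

Go through l = 0, …, 7 (the values permitted for n = 8).
Orbitals with l ≤ 4 and ml ≤ -2, by l: l=2 → 1; l=3 → 2; l=4 → 3.
Total orbitals: 1 + 2 + 3 = 6.

6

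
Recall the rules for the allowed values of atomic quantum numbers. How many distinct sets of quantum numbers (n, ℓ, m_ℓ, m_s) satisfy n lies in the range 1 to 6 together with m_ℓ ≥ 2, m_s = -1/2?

Go shell by shell, enumerating (ℓ, m_ℓ) with m_ℓ ≥ 2:
n=3 → 1; n=4 → 3; n=5 → 6; n=6 → 10.
Orbitals: 1 + 3 + 6 + 10 = 20. With m_s fixed to -1/2 there is one state per orbital, so 20 states.

20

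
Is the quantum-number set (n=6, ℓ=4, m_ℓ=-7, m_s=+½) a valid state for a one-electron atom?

The magnetic quantum number must satisfy −ℓ ≤ m_ℓ ≤ ℓ. With ℓ = 4, m_ℓ can only be -4, -3, -2, -1, 0, 1, 2, 3, 4, so m_ℓ = -7 is forbidden.

Invalid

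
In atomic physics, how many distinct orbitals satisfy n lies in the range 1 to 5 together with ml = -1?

For each n in the range, tally the orbitals obeying ml = -1:
n=2 → 1; n=3 → 2; n=4 → 3; n=5 → 4.
Total orbitals: 1 + 2 + 3 + 4 = 10.

10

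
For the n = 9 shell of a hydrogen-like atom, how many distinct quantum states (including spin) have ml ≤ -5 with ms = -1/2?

10

Go through l = 0, …, 8 (the values permitted for n = 9).
The (l, ml) pairs meeting ml ≤ -5 give: l=5 → 1; l=6 → 2; l=7 → 3; l=8 → 4.
Orbitals: 1 + 2 + 3 + 4 = 10. With ms fixed to a single value there is one state per orbital, giving 10 states.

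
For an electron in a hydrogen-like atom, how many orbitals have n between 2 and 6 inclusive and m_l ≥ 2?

For each n in the range, tally the orbitals obeying m_l ≥ 2:
n=3 → 1; n=4 → 3; n=5 → 6; n=6 → 10.
Total orbitals: 1 + 3 + 6 + 10 = 20.

20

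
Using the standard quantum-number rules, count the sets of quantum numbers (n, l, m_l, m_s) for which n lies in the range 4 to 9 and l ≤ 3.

192

For each n in the range, tally the orbitals obeying l ≤ 3:
n=4 → 16; n=5 → 16; n=6 → 16; n=7 → 16; n=8 → 16; n=9 → 16.
Orbitals: 16 + 16 + 16 + 16 + 16 + 16 = 96. Including both spin states (m_s = ±1/2) gives 2 × 96 = 192 states.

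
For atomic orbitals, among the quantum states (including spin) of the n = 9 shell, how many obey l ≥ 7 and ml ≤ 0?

34

Go through l = 0, …, 8 (the values permitted for n = 9).
Orbitals with l ≥ 7 and ml ≤ 0, by l: l=7 → 8; l=8 → 9.
Orbitals: 8 + 9 = 17. Each orbital carries two spin states, so 17 × 2 = 34 states.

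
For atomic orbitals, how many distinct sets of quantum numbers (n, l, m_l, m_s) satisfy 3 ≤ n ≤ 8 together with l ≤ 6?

368

Go shell by shell, enumerating (l, m_l) with l ≤ 6:
n=3 → 9; n=4 → 16; n=5 → 25; n=6 → 36; n=7 → 49; n=8 → 49.
Orbitals: 9 + 16 + 25 + 36 + 49 + 49 = 184. Including both spin states (m_s = ±1/2) gives 2 × 184 = 368 states.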